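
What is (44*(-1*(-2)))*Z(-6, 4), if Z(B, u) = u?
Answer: 352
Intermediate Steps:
(44*(-1*(-2)))*Z(-6, 4) = (44*(-1*(-2)))*4 = (44*2)*4 = 88*4 = 352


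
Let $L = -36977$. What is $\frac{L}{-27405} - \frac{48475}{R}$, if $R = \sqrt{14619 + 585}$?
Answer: $\frac{36977}{27405} - \frac{6925 \sqrt{3801}}{1086} \approx -391.78$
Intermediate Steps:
$R = 2 \sqrt{3801}$ ($R = \sqrt{15204} = 2 \sqrt{3801} \approx 123.3$)
$\frac{L}{-27405} - \frac{48475}{R} = - \frac{36977}{-27405} - \frac{48475}{2 \sqrt{3801}} = \left(-36977\right) \left(- \frac{1}{27405}\right) - 48475 \frac{\sqrt{3801}}{7602} = \frac{36977}{27405} - \frac{6925 \sqrt{3801}}{1086}$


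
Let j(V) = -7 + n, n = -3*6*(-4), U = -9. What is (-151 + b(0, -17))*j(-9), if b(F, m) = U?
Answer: -10400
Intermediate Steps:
n = 72 (n = -18*(-4) = 72)
b(F, m) = -9
j(V) = 65 (j(V) = -7 + 72 = 65)
(-151 + b(0, -17))*j(-9) = (-151 - 9)*65 = -160*65 = -10400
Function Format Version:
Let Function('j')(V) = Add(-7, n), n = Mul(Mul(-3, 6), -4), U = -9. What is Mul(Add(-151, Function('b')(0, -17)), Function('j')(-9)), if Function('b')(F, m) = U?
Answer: -10400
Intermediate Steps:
n = 72 (n = Mul(-18, -4) = 72)
Function('b')(F, m) = -9
Function('j')(V) = 65 (Function('j')(V) = Add(-7, 72) = 65)
Mul(Add(-151, Function('b')(0, -17)), Function('j')(-9)) = Mul(Add(-151, -9), 65) = Mul(-160, 65) = -10400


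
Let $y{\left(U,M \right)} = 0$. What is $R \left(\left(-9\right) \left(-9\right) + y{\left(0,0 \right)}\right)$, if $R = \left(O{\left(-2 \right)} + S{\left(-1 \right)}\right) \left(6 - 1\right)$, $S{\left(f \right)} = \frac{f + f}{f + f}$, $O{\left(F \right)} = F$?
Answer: $-405$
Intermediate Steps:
$S{\left(f \right)} = 1$ ($S{\left(f \right)} = \frac{2 f}{2 f} = 2 f \frac{1}{2 f} = 1$)
$R = -5$ ($R = \left(-2 + 1\right) \left(6 - 1\right) = \left(-1\right) 5 = -5$)
$R \left(\left(-9\right) \left(-9\right) + y{\left(0,0 \right)}\right) = - 5 \left(\left(-9\right) \left(-9\right) + 0\right) = - 5 \left(81 + 0\right) = \left(-5\right) 81 = -405$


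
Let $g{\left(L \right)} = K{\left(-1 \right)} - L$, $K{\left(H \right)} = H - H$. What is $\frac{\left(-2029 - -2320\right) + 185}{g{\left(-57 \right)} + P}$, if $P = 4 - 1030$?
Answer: $- \frac{28}{57} \approx -0.49123$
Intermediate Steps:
$K{\left(H \right)} = 0$
$g{\left(L \right)} = - L$ ($g{\left(L \right)} = 0 - L = - L$)
$P = -1026$
$\frac{\left(-2029 - -2320\right) + 185}{g{\left(-57 \right)} + P} = \frac{\left(-2029 - -2320\right) + 185}{\left(-1\right) \left(-57\right) - 1026} = \frac{\left(-2029 + 2320\right) + 185}{57 - 1026} = \frac{291 + 185}{-969} = 476 \left(- \frac{1}{969}\right) = - \frac{28}{57}$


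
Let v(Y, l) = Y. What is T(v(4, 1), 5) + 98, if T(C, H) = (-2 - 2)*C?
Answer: 82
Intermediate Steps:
T(C, H) = -4*C
T(v(4, 1), 5) + 98 = -4*4 + 98 = -16 + 98 = 82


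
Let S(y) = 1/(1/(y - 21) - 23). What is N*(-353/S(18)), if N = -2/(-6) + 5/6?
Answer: 86485/9 ≈ 9609.4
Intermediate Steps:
S(y) = 1/(-23 + 1/(-21 + y)) (S(y) = 1/(1/(-21 + y) - 23) = 1/(-23 + 1/(-21 + y)))
N = 7/6 (N = -2*(-⅙) + 5*(⅙) = ⅓ + ⅚ = 7/6 ≈ 1.1667)
N*(-353/S(18)) = 7*(-353*(-484 + 23*18)/(21 - 1*18))/6 = 7*(-353*(-484 + 414)/(21 - 18))/6 = 7*(-353/(3/(-70)))/6 = 7*(-353/((-1/70*3)))/6 = 7*(-353/(-3/70))/6 = 7*(-353*(-70/3))/6 = (7/6)*(24710/3) = 86485/9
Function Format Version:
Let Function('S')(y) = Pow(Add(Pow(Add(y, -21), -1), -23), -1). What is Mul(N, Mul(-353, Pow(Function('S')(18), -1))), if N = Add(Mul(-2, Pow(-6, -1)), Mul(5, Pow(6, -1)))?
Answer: Rational(86485, 9) ≈ 9609.4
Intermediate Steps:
Function('S')(y) = Pow(Add(-23, Pow(Add(-21, y), -1)), -1) (Function('S')(y) = Pow(Add(Pow(Add(-21, y), -1), -23), -1) = Pow(Add(-23, Pow(Add(-21, y), -1)), -1))
N = Rational(7, 6) (N = Add(Mul(-2, Rational(-1, 6)), Mul(5, Rational(1, 6))) = Add(Rational(1, 3), Rational(5, 6)) = Rational(7, 6) ≈ 1.1667)
Mul(N, Mul(-353, Pow(Function('S')(18), -1))) = Mul(Rational(7, 6), Mul(-353, Pow(Mul(Pow(Add(-484, Mul(23, 18)), -1), Add(21, Mul(-1, 18))), -1))) = Mul(Rational(7, 6), Mul(-353, Pow(Mul(Pow(Add(-484, 414), -1), Add(21, -18)), -1))) = Mul(Rational(7, 6), Mul(-353, Pow(Mul(Pow(-70, -1), 3), -1))) = Mul(Rational(7, 6), Mul(-353, Pow(Mul(Rational(-1, 70), 3), -1))) = Mul(Rational(7, 6), Mul(-353, Pow(Rational(-3, 70), -1))) = Mul(Rational(7, 6), Mul(-353, Rational(-70, 3))) = Mul(Rational(7, 6), Rational(24710, 3)) = Rational(86485, 9)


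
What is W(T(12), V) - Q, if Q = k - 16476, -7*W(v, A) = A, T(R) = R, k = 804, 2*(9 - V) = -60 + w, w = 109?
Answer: 219439/14 ≈ 15674.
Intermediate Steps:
V = -31/2 (V = 9 - (-60 + 109)/2 = 9 - 1/2*49 = 9 - 49/2 = -31/2 ≈ -15.500)
W(v, A) = -A/7
Q = -15672 (Q = 804 - 16476 = -15672)
W(T(12), V) - Q = -1/7*(-31/2) - 1*(-15672) = 31/14 + 15672 = 219439/14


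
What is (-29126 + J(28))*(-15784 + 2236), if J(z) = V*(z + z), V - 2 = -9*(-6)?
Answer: 352112520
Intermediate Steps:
V = 56 (V = 2 - 9*(-6) = 2 + 54 = 56)
J(z) = 112*z (J(z) = 56*(z + z) = 56*(2*z) = 112*z)
(-29126 + J(28))*(-15784 + 2236) = (-29126 + 112*28)*(-15784 + 2236) = (-29126 + 3136)*(-13548) = -25990*(-13548) = 352112520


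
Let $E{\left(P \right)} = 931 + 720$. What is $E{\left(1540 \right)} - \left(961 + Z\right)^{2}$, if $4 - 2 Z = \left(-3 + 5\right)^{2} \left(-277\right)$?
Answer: $-2299638$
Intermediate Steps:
$E{\left(P \right)} = 1651$
$Z = 556$ ($Z = 2 - \frac{\left(-3 + 5\right)^{2} \left(-277\right)}{2} = 2 - \frac{2^{2} \left(-277\right)}{2} = 2 - \frac{4 \left(-277\right)}{2} = 2 - -554 = 2 + 554 = 556$)
$E{\left(1540 \right)} - \left(961 + Z\right)^{2} = 1651 - \left(961 + 556\right)^{2} = 1651 - 1517^{2} = 1651 - 2301289 = -2299638$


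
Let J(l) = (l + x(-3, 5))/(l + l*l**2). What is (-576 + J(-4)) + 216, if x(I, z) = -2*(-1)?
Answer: -12239/34 ≈ -359.97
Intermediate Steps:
x(I, z) = 2
J(l) = (2 + l)/(l + l**3) (J(l) = (l + 2)/(l + l*l**2) = (2 + l)/(l + l**3))
(-576 + J(-4)) + 216 = (-576 + (2 - 4)/(-4 + (-4)**3)) + 216 = (-576 - 2/(-4 - 64)) + 216 = (-576 - 2/(-68)) + 216 = (-576 - 1/68*(-2)) + 216 = (-576 + 1/34) + 216 = -19583/34 + 216 = -12239/34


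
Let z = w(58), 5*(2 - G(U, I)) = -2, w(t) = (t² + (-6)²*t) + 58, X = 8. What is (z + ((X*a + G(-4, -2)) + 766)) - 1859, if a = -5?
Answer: 21897/5 ≈ 4379.4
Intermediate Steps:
w(t) = 58 + t² + 36*t (w(t) = (t² + 36*t) + 58 = 58 + t² + 36*t)
G(U, I) = 12/5 (G(U, I) = 2 - ⅕*(-2) = 2 + ⅖ = 12/5)
z = 5510 (z = 58 + 58² + 36*58 = 58 + 3364 + 2088 = 5510)
(z + ((X*a + G(-4, -2)) + 766)) - 1859 = (5510 + ((8*(-5) + 12/5) + 766)) - 1859 = (5510 + ((-40 + 12/5) + 766)) - 1859 = (5510 + (-188/5 + 766)) - 1859 = (5510 + 3642/5) - 1859 = 31192/5 - 1859 = 21897/5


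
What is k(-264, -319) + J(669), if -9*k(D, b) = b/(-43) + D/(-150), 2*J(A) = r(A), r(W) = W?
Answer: 2150947/6450 ≈ 333.48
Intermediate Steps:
J(A) = A/2
k(D, b) = b/387 + D/1350 (k(D, b) = -(b/(-43) + D/(-150))/9 = -(b*(-1/43) + D*(-1/150))/9 = -(-b/43 - D/150)/9 = b/387 + D/1350)
k(-264, -319) + J(669) = ((1/387)*(-319) + (1/1350)*(-264)) + (½)*669 = (-319/387 - 44/225) + 669/2 = -3289/3225 + 669/2 = 2150947/6450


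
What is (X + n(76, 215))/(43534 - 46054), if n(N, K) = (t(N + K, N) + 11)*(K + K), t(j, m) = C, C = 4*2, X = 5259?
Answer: -13429/2520 ≈ -5.3290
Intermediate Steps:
C = 8
t(j, m) = 8
n(N, K) = 38*K (n(N, K) = (8 + 11)*(K + K) = 19*(2*K) = 38*K)
(X + n(76, 215))/(43534 - 46054) = (5259 + 38*215)/(43534 - 46054) = (5259 + 8170)/(-2520) = 13429*(-1/2520) = -13429/2520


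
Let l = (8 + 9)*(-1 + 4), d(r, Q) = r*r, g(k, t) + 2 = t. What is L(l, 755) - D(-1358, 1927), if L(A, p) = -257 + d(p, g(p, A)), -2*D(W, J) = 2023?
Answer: 1141559/2 ≈ 5.7078e+5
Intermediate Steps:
g(k, t) = -2 + t
D(W, J) = -2023/2 (D(W, J) = -1/2*2023 = -2023/2)
d(r, Q) = r**2
l = 51 (l = 17*3 = 51)
L(A, p) = -257 + p**2
L(l, 755) - D(-1358, 1927) = (-257 + 755**2) - 1*(-2023/2) = (-257 + 570025) + 2023/2 = 569768 + 2023/2 = 1141559/2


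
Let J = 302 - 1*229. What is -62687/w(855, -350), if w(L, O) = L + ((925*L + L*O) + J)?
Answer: -62687/492553 ≈ -0.12727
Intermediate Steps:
J = 73 (J = 302 - 229 = 73)
w(L, O) = 73 + 926*L + L*O (w(L, O) = L + ((925*L + L*O) + 73) = L + (73 + 925*L + L*O) = 73 + 926*L + L*O)
-62687/w(855, -350) = -62687/(73 + 926*855 + 855*(-350)) = -62687/(73 + 791730 - 299250) = -62687/492553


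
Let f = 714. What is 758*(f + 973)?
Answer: 1278746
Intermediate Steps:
758*(f + 973) = 758*(714 + 973) = 758*1687 = 1278746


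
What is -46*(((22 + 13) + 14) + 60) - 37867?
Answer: -42881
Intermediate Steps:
-46*(((22 + 13) + 14) + 60) - 37867 = -46*((35 + 14) + 60) - 37867 = -46*(49 + 60) - 37867 = -46*109 - 37867 = -5014 - 37867 = -42881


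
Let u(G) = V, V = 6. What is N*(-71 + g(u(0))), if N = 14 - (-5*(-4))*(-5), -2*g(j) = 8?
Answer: -8550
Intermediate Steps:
u(G) = 6
g(j) = -4 (g(j) = -½*8 = -4)
N = 114 (N = 14 - 20*(-5) = 14 - 1*(-100) = 14 + 100 = 114)
N*(-71 + g(u(0))) = 114*(-71 - 4) = 114*(-75) = -8550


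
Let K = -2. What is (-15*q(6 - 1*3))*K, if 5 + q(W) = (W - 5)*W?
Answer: -330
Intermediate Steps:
q(W) = -5 + W*(-5 + W) (q(W) = -5 + (W - 5)*W = -5 + (-5 + W)*W = -5 + W*(-5 + W))
(-15*q(6 - 1*3))*K = -15*(-5 + (6 - 1*3)² - 5*(6 - 1*3))*(-2) = -15*(-5 + (6 - 3)² - 5*(6 - 3))*(-2) = -15*(-5 + 3² - 5*3)*(-2) = -15*(-5 + 9 - 15)*(-2) = -15*(-11)*(-2) = 165*(-2) = -330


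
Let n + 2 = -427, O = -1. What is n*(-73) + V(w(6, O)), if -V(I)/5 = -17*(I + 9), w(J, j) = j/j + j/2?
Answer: 64249/2 ≈ 32125.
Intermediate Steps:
w(J, j) = 1 + j/2 (w(J, j) = 1 + j*(1/2) = 1 + j/2)
V(I) = 765 + 85*I (V(I) = -(-85)*(I + 9) = -(-85)*(9 + I) = -5*(-153 - 17*I) = 765 + 85*I)
n = -429 (n = -2 - 427 = -429)
n*(-73) + V(w(6, O)) = -429*(-73) + (765 + 85*(1 + (1/2)*(-1))) = 31317 + (765 + 85*(1 - 1/2)) = 31317 + (765 + 85*(1/2)) = 31317 + (765 + 85/2) = 31317 + 1615/2 = 64249/2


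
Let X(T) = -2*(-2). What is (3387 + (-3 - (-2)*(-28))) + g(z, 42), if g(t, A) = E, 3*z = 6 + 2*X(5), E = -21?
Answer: 3307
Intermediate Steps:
X(T) = 4
z = 14/3 (z = (6 + 2*4)/3 = (6 + 8)/3 = (⅓)*14 = 14/3 ≈ 4.6667)
g(t, A) = -21
(3387 + (-3 - (-2)*(-28))) + g(z, 42) = (3387 + (-3 - (-2)*(-28))) - 21 = (3387 + (-3 - 2*28)) - 21 = (3387 + (-3 - 56)) - 21 = (3387 - 59) - 21 = 3328 - 21 = 3307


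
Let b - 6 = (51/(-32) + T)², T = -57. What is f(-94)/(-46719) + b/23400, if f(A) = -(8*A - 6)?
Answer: 16263403679/124384665600 ≈ 0.13075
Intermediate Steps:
f(A) = 6 - 8*A (f(A) = -(-6 + 8*A) = 6 - 8*A)
b = 3521769/1024 (b = 6 + (51/(-32) - 57)² = 6 + (51*(-1/32) - 57)² = 6 + (-51/32 - 57)² = 6 + (-1875/32)² = 6 + 3515625/1024 = 3521769/1024 ≈ 3439.2)
f(-94)/(-46719) + b/23400 = (6 - 8*(-94))/(-46719) + (3521769/1024)/23400 = (6 + 752)*(-1/46719) + (3521769/1024)*(1/23400) = 758*(-1/46719) + 1173923/7987200 = -758/46719 + 1173923/7987200 = 16263403679/124384665600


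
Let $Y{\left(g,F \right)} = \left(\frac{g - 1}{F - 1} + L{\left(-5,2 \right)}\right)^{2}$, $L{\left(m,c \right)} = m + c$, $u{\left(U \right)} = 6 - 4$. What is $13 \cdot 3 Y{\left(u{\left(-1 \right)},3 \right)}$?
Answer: $\frac{975}{4} \approx 243.75$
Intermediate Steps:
$u{\left(U \right)} = 2$ ($u{\left(U \right)} = 6 - 4 = 2$)
$L{\left(m,c \right)} = c + m$
$Y{\left(g,F \right)} = \left(-3 + \frac{-1 + g}{-1 + F}\right)^{2}$ ($Y{\left(g,F \right)} = \left(\frac{g - 1}{F - 1} + \left(2 - 5\right)\right)^{2} = \left(\frac{-1 + g}{-1 + F} - 3\right)^{2} = \left(-3 + \frac{-1 + g}{-1 + F}\right)^{2}$)
$13 \cdot 3 Y{\left(u{\left(-1 \right)},3 \right)} = 13 \cdot 3 \frac{\left(2 + 2 - 9\right)^{2}}{\left(-1 + 3\right)^{2}} = 39 \frac{\left(2 + 2 - 9\right)^{2}}{4} = 39 \frac{\left(-5\right)^{2}}{4} = 39 \cdot \frac{1}{4} \cdot 25 = 39 \cdot \frac{25}{4} = \frac{975}{4}$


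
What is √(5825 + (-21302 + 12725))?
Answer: 8*I*√43 ≈ 52.46*I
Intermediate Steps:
√(5825 + (-21302 + 12725)) = √(5825 - 8577) = √(-2752) = 8*I*√43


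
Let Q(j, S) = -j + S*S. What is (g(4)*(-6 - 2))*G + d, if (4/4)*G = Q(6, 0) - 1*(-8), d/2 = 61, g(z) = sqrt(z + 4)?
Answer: 122 - 32*sqrt(2) ≈ 76.745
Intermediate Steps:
g(z) = sqrt(4 + z)
d = 122 (d = 2*61 = 122)
Q(j, S) = S**2 - j (Q(j, S) = -j + S**2 = S**2 - j)
G = 2 (G = (0**2 - 1*6) - 1*(-8) = (0 - 6) + 8 = -6 + 8 = 2)
(g(4)*(-6 - 2))*G + d = (sqrt(4 + 4)*(-6 - 2))*2 + 122 = (sqrt(8)*(-8))*2 + 122 = ((2*sqrt(2))*(-8))*2 + 122 = -16*sqrt(2)*2 + 122 = -32*sqrt(2) + 122 = 122 - 32*sqrt(2)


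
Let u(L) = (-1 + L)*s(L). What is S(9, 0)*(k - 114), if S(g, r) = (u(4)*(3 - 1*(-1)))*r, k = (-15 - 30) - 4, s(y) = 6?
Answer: 0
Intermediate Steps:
k = -49 (k = -45 - 4 = -49)
u(L) = -6 + 6*L (u(L) = (-1 + L)*6 = -6 + 6*L)
S(g, r) = 72*r (S(g, r) = ((-6 + 6*4)*(3 - 1*(-1)))*r = ((-6 + 24)*(3 + 1))*r = (18*4)*r = 72*r)
S(9, 0)*(k - 114) = (72*0)*(-49 - 114) = 0*(-163) = 0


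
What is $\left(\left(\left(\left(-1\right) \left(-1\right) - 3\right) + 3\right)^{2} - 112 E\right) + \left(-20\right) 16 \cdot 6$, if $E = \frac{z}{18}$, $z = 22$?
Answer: $- \frac{18503}{9} \approx -2055.9$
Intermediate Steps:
$E = \frac{11}{9}$ ($E = \frac{22}{18} = 22 \cdot \frac{1}{18} = \frac{11}{9} \approx 1.2222$)
$\left(\left(\left(\left(-1\right) \left(-1\right) - 3\right) + 3\right)^{2} - 112 E\right) + \left(-20\right) 16 \cdot 6 = \left(\left(\left(\left(-1\right) \left(-1\right) - 3\right) + 3\right)^{2} - \frac{1232}{9}\right) + \left(-20\right) 16 \cdot 6 = \left(\left(\left(1 - 3\right) + 3\right)^{2} - \frac{1232}{9}\right) - 1920 = \left(\left(-2 + 3\right)^{2} - \frac{1232}{9}\right) - 1920 = \left(1^{2} - \frac{1232}{9}\right) - 1920 = \left(1 - \frac{1232}{9}\right) - 1920 = - \frac{1223}{9} - 1920 = - \frac{18503}{9}$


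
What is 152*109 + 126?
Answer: 16694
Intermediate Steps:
152*109 + 126 = 16568 + 126 = 16694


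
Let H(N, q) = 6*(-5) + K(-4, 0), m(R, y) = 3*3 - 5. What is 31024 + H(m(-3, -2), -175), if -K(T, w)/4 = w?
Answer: 30994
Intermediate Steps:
K(T, w) = -4*w
m(R, y) = 4 (m(R, y) = 9 - 5 = 4)
H(N, q) = -30 (H(N, q) = 6*(-5) - 4*0 = -30 + 0 = -30)
31024 + H(m(-3, -2), -175) = 31024 - 30 = 30994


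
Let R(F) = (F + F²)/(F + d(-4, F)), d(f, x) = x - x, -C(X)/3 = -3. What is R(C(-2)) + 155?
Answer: 165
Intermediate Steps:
C(X) = 9 (C(X) = -3*(-3) = 9)
d(f, x) = 0
R(F) = (F + F²)/F (R(F) = (F + F²)/(F + 0) = (F + F²)/F)
R(C(-2)) + 155 = (1 + 9) + 155 = 10 + 155 = 165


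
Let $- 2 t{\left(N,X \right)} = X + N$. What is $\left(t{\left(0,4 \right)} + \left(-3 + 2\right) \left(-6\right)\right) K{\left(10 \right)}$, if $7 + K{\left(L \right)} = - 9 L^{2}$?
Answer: $-3628$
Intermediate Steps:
$t{\left(N,X \right)} = - \frac{N}{2} - \frac{X}{2}$ ($t{\left(N,X \right)} = - \frac{X + N}{2} = - \frac{N + X}{2} = - \frac{N}{2} - \frac{X}{2}$)
$K{\left(L \right)} = -7 - 9 L^{2}$
$\left(t{\left(0,4 \right)} + \left(-3 + 2\right) \left(-6\right)\right) K{\left(10 \right)} = \left(\left(\left(- \frac{1}{2}\right) 0 - 2\right) + \left(-3 + 2\right) \left(-6\right)\right) \left(-7 - 9 \cdot 10^{2}\right) = \left(\left(0 - 2\right) - -6\right) \left(-7 - 900\right) = \left(-2 + 6\right) \left(-7 - 900\right) = 4 \left(-907\right) = -3628$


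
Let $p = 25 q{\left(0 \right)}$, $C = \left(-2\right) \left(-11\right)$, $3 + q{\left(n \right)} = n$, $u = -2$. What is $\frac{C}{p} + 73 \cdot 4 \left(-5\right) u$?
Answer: $\frac{218978}{75} \approx 2919.7$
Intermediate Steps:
$q{\left(n \right)} = -3 + n$
$C = 22$
$p = -75$ ($p = 25 \left(-3 + 0\right) = 25 \left(-3\right) = -75$)
$\frac{C}{p} + 73 \cdot 4 \left(-5\right) u = \frac{22}{-75} + 73 \cdot 4 \left(-5\right) \left(-2\right) = 22 \left(- \frac{1}{75}\right) + 73 \left(\left(-20\right) \left(-2\right)\right) = - \frac{22}{75} + 73 \cdot 40 = - \frac{22}{75} + 2920 = \frac{218978}{75}$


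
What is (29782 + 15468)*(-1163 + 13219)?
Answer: 545534000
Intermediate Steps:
(29782 + 15468)*(-1163 + 13219) = 45250*12056 = 545534000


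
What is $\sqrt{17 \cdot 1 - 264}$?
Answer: $i \sqrt{247} \approx 15.716 i$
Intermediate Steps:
$\sqrt{17 \cdot 1 - 264} = \sqrt{17 - 264} = \sqrt{-247} = i \sqrt{247}$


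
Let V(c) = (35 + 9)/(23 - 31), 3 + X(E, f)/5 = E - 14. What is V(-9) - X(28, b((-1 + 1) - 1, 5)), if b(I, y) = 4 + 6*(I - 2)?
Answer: -121/2 ≈ -60.500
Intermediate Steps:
b(I, y) = -8 + 6*I (b(I, y) = 4 + 6*(-2 + I) = 4 + (-12 + 6*I) = -8 + 6*I)
X(E, f) = -85 + 5*E (X(E, f) = -15 + 5*(E - 14) = -15 + 5*(-14 + E) = -15 + (-70 + 5*E) = -85 + 5*E)
V(c) = -11/2 (V(c) = 44/(-8) = 44*(-1/8) = -11/2)
V(-9) - X(28, b((-1 + 1) - 1, 5)) = -11/2 - (-85 + 5*28) = -11/2 - (-85 + 140) = -11/2 - 1*55 = -11/2 - 55 = -121/2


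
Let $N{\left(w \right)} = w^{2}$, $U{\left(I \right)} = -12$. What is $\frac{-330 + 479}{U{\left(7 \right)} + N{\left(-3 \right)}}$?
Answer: $- \frac{149}{3} \approx -49.667$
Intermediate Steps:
$\frac{-330 + 479}{U{\left(7 \right)} + N{\left(-3 \right)}} = \frac{-330 + 479}{-12 + \left(-3\right)^{2}} = \frac{149}{-12 + 9} = \frac{149}{-3} = 149 \left(- \frac{1}{3}\right) = - \frac{149}{3}$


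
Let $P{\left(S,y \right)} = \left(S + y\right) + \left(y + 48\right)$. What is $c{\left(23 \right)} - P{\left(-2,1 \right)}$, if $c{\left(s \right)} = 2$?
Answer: $-46$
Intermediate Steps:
$P{\left(S,y \right)} = 48 + S + 2 y$ ($P{\left(S,y \right)} = \left(S + y\right) + \left(48 + y\right) = 48 + S + 2 y$)
$c{\left(23 \right)} - P{\left(-2,1 \right)} = 2 - \left(48 - 2 + 2 \cdot 1\right) = 2 - \left(48 - 2 + 2\right) = 2 - 48 = -46$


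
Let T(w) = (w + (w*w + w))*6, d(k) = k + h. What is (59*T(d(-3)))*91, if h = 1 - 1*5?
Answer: 1127490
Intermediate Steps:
h = -4 (h = 1 - 5 = -4)
d(k) = -4 + k (d(k) = k - 4 = -4 + k)
T(w) = 6*w**2 + 12*w (T(w) = (w + (w**2 + w))*6 = (w + (w + w**2))*6 = (w**2 + 2*w)*6 = 6*w**2 + 12*w)
(59*T(d(-3)))*91 = (59*(6*(-4 - 3)*(2 + (-4 - 3))))*91 = (59*(6*(-7)*(2 - 7)))*91 = (59*(6*(-7)*(-5)))*91 = (59*210)*91 = 12390*91 = 1127490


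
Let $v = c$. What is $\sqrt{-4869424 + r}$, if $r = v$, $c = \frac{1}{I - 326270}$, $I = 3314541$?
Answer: $\frac{3 i \sqrt{4831422782150964857}}{2988271} \approx 2206.7 i$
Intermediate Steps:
$c = \frac{1}{2988271}$ ($c = \frac{1}{3314541 - 326270} = \frac{1}{2988271} \approx 3.3464 \cdot 10^{-7}$)
$v = \frac{1}{2988271} \approx 3.3464 \cdot 10^{-7}$
$r = \frac{1}{2988271} \approx 3.3464 \cdot 10^{-7}$
$\sqrt{-4869424 + r} = \sqrt{-4869424 + \frac{1}{2988271}} = \sqrt{- \frac{14551158525903}{2988271}} = \frac{3 i \sqrt{4831422782150964857}}{2988271}$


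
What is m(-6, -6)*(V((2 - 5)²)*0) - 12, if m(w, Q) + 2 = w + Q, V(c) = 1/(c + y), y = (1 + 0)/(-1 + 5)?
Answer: -12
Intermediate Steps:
y = ¼ (y = 1/4 = 1*(¼) = ¼ ≈ 0.25000)
V(c) = 1/(¼ + c) (V(c) = 1/(c + ¼) = 1/(¼ + c))
m(w, Q) = -2 + Q + w (m(w, Q) = -2 + (w + Q) = -2 + (Q + w) = -2 + Q + w)
m(-6, -6)*(V((2 - 5)²)*0) - 12 = (-2 - 6 - 6)*((4/(1 + 4*(2 - 5)²))*0) - 12 = -14*4/(1 + 4*(-3)²)*0 - 12 = -14*4/(1 + 4*9)*0 - 12 = -14*4/(1 + 36)*0 - 12 = -14*4/37*0 - 12 = -14*4*(1/37)*0 - 12 = -56*0/37 - 12 = -14*0 - 12 = 0 - 12 = -12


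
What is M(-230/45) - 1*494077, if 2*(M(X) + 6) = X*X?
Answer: -40019665/81 ≈ -4.9407e+5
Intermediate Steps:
M(X) = -6 + X²/2 (M(X) = -6 + (X*X)/2 = -6 + X²/2)
M(-230/45) - 1*494077 = (-6 + (-230/45)²/2) - 1*494077 = (-6 + (-230*1/45)²/2) - 494077 = (-6 + (-46/9)²/2) - 494077 = (-6 + (½)*(2116/81)) - 494077 = (-6 + 1058/81) - 494077 = 572/81 - 494077 = -40019665/81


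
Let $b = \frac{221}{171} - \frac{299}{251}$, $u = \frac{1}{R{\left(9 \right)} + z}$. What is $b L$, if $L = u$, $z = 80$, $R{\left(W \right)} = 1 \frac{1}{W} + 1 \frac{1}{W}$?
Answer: $\frac{2171}{1721609} \approx 0.001261$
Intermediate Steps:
$R{\left(W \right)} = \frac{2}{W}$ ($R{\left(W \right)} = \frac{1}{W} + \frac{1}{W} = \frac{2}{W}$)
$u = \frac{9}{722}$ ($u = \frac{1}{\frac{2}{9} + 80} = \frac{1}{\frac{722}{9}} = \frac{9}{722} \approx 0.012465$)
$L = \frac{9}{722} \approx 0.012465$
$b = \frac{4342}{42921}$ ($b = 221 \cdot \frac{1}{171} - \frac{299}{251} = \frac{221}{171} - \frac{299}{251} = \frac{4342}{42921} \approx 0.10116$)
$b L = \frac{4342}{42921} \cdot \frac{9}{722} = \frac{2171}{1721609}$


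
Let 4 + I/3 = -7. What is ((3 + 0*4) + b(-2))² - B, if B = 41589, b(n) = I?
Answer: -40689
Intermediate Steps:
I = -33 (I = -12 + 3*(-7) = -12 - 21 = -33)
b(n) = -33
((3 + 0*4) + b(-2))² - B = ((3 + 0*4) - 33)² - 1*41589 = ((3 + 0) - 33)² - 41589 = (3 - 33)² - 41589 = (-30)² - 41589 = 900 - 41589 = -40689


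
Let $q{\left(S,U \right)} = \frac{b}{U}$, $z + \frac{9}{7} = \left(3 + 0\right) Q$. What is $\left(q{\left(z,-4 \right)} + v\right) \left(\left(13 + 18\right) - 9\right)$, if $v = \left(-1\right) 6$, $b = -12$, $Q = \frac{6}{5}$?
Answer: $-66$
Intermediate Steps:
$Q = \frac{6}{5}$ ($Q = 6 \cdot \frac{1}{5} = \frac{6}{5} \approx 1.2$)
$z = \frac{81}{35}$ ($z = - \frac{9}{7} + \left(3 + 0\right) \frac{6}{5} = - \frac{9}{7} + 3 \cdot \frac{6}{5} = - \frac{9}{7} + \frac{18}{5} = \frac{81}{35} \approx 2.3143$)
$v = -6$
$q{\left(S,U \right)} = - \frac{12}{U}$
$\left(q{\left(z,-4 \right)} + v\right) \left(\left(13 + 18\right) - 9\right) = \left(- \frac{12}{-4} - 6\right) \left(\left(13 + 18\right) - 9\right) = \left(\left(-12\right) \left(- \frac{1}{4}\right) - 6\right) \left(31 - 9\right) = \left(3 - 6\right) 22 = \left(-3\right) 22 = -66$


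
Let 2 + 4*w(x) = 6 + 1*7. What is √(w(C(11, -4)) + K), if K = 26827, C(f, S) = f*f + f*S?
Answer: √107319/2 ≈ 163.80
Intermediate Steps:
C(f, S) = f² + S*f
w(x) = 11/4 (w(x) = -½ + (6 + 1*7)/4 = -½ + (6 + 7)/4 = -½ + (¼)*13 = -½ + 13/4 = 11/4)
√(w(C(11, -4)) + K) = √(11/4 + 26827) = √(107319/4) = √107319/2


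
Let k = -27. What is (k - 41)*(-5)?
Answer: 340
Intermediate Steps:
(k - 41)*(-5) = (-27 - 41)*(-5) = -68*(-5) = 340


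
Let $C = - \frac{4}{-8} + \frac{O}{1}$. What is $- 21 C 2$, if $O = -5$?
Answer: $189$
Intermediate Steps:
$C = - \frac{9}{2}$ ($C = - \frac{4}{-8} - \frac{5}{1} = \left(-4\right) \left(- \frac{1}{8}\right) - 5 = \frac{1}{2} - 5 = - \frac{9}{2} \approx -4.5$)
$- 21 C 2 = \left(-21\right) \left(- \frac{9}{2}\right) 2 = \frac{189}{2} \cdot 2 = 189$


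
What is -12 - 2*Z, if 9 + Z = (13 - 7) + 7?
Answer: -20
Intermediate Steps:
Z = 4 (Z = -9 + ((13 - 7) + 7) = -9 + (6 + 7) = -9 + 13 = 4)
-12 - 2*Z = -12 - 2*4 = -12 - 8 = -20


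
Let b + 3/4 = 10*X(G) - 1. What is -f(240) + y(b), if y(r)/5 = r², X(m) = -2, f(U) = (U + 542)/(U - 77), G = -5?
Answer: 6156223/2608 ≈ 2360.5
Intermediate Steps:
f(U) = (542 + U)/(-77 + U)
b = -87/4 (b = -¾ + (10*(-2) - 1) = -¾ + (-20 - 1) = -¾ - 21 = -87/4 ≈ -21.750)
y(r) = 5*r²
-f(240) + y(b) = -(542 + 240)/(-77 + 240) + 5*(-87/4)² = -782/163 + 5*(7569/16) = -782/163 + 37845/16 = 6156223/2608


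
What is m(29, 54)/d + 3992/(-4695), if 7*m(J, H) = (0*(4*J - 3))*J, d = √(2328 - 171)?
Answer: -3992/4695 ≈ -0.85027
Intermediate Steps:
d = √2157 ≈ 46.443
m(J, H) = 0 (m(J, H) = ((0*(4*J - 3))*J)/7 = ((0*(-3 + 4*J))*J)/7 = (0*J)/7 = (⅐)*0 = 0)
m(29, 54)/d + 3992/(-4695) = 0/(√2157) + 3992/(-4695) = 0*(√2157/2157) + 3992*(-1/4695) = 0 - 3992/4695 = -3992/4695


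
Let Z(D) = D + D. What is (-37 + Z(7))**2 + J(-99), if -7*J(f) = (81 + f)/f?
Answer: 40731/77 ≈ 528.97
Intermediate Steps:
Z(D) = 2*D
J(f) = -(81 + f)/(7*f)
(-37 + Z(7))**2 + J(-99) = (-37 + 2*7)**2 + (1/7)*(-81 - 1*(-99))/(-99) = (-37 + 14)**2 + (1/7)*(-1/99)*(-81 + 99) = (-23)**2 + (1/7)*(-1/99)*18 = 529 - 2/77 = 40731/77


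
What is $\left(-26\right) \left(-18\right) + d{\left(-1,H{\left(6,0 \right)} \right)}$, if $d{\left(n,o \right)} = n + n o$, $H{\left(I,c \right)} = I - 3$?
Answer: $464$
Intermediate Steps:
$H{\left(I,c \right)} = -3 + I$
$\left(-26\right) \left(-18\right) + d{\left(-1,H{\left(6,0 \right)} \right)} = \left(-26\right) \left(-18\right) - \left(1 + \left(-3 + 6\right)\right) = 468 - \left(1 + 3\right) = 468 - 4 = 464$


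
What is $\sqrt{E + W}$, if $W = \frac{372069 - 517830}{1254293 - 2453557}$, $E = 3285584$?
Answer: $\frac{\sqrt{2440826063541338}}{27256} \approx 1812.6$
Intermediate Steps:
$W = \frac{13251}{109024}$ ($W = - \frac{145761}{-1199264} = \left(-145761\right) \left(- \frac{1}{1199264}\right) = \frac{13251}{109024} \approx 0.12154$)
$\sqrt{E + W} = \sqrt{3285584 + \frac{13251}{109024}} = \sqrt{\frac{358207523267}{109024}} = \frac{\sqrt{2440826063541338}}{27256}$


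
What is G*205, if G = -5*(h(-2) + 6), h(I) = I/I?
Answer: -7175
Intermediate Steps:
h(I) = 1
G = -35 (G = -5*(1 + 6) = -5*7 = -35)
G*205 = -35*205 = -7175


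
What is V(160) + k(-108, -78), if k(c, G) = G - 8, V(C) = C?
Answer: 74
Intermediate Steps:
k(c, G) = -8 + G
V(160) + k(-108, -78) = 160 + (-8 - 78) = 160 - 86 = 74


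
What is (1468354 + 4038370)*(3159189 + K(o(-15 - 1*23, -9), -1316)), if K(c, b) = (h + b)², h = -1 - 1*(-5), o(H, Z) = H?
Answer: 26875748203892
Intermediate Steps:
h = 4 (h = -1 + 5 = 4)
K(c, b) = (4 + b)²
(1468354 + 4038370)*(3159189 + K(o(-15 - 1*23, -9), -1316)) = (1468354 + 4038370)*(3159189 + (4 - 1316)²) = 5506724*(3159189 + (-1312)²) = 5506724*(3159189 + 1721344) = 5506724*4880533 = 26875748203892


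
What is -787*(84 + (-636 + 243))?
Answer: 243183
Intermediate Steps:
-787*(84 + (-636 + 243)) = -787*(84 - 393) = -787*(-309) = 243183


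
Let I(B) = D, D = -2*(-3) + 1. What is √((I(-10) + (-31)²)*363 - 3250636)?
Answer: 2*I*√724813 ≈ 1702.7*I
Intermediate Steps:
D = 7 (D = 6 + 1 = 7)
I(B) = 7
√((I(-10) + (-31)²)*363 - 3250636) = √((7 + (-31)²)*363 - 3250636) = √((7 + 961)*363 - 3250636) = √(968*363 - 3250636) = √(351384 - 3250636) = √(-2899252) = 2*I*√724813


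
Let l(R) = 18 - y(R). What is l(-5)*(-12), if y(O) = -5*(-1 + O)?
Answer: 144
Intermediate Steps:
y(O) = 5 - 5*O
l(R) = 13 + 5*R (l(R) = 18 - (5 - 5*R) = 18 + (-5 + 5*R) = 13 + 5*R)
l(-5)*(-12) = (13 + 5*(-5))*(-12) = (13 - 25)*(-12) = -12*(-12) = 144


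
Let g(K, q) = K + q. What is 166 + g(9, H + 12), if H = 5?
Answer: 192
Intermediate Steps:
166 + g(9, H + 12) = 166 + (9 + (5 + 12)) = 166 + (9 + 17) = 166 + 26 = 192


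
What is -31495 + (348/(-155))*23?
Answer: -4889729/155 ≈ -31547.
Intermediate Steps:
-31495 + (348/(-155))*23 = -31495 + (348*(-1/155))*23 = -31495 - 348/155*23 = -31495 - 8004/155 = -4889729/155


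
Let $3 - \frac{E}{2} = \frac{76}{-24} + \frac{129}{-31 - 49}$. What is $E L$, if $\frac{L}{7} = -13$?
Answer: $- \frac{169897}{120} \approx -1415.8$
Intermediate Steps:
$L = -91$ ($L = 7 \left(-13\right) = -91$)
$E = \frac{1867}{120}$ ($E = 6 - 2 \left(\frac{76}{-24} + \frac{129}{-31 - 49}\right) = 6 - 2 \left(76 \left(- \frac{1}{24}\right) + \frac{129}{-80}\right) = 6 - 2 \left(- \frac{19}{6} + 129 \left(- \frac{1}{80}\right)\right) = 6 - 2 \left(- \frac{19}{6} - \frac{129}{80}\right) = 6 - - \frac{1147}{120} = 6 + \frac{1147}{120} = \frac{1867}{120} \approx 15.558$)
$E L = \frac{1867}{120} \left(-91\right) = - \frac{169897}{120}$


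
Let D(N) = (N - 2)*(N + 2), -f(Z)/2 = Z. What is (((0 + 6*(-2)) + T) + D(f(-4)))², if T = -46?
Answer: 4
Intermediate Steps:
f(Z) = -2*Z
D(N) = (-2 + N)*(2 + N)
(((0 + 6*(-2)) + T) + D(f(-4)))² = (((0 + 6*(-2)) - 46) + (-4 + (-2*(-4))²))² = (((0 - 12) - 46) + (-4 + 8²))² = ((-12 - 46) + (-4 + 64))² = (-58 + 60)² = 2² = 4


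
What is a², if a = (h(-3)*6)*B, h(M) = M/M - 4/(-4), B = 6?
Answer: 5184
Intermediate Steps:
h(M) = 2 (h(M) = 1 - 4*(-¼) = 1 + 1 = 2)
a = 72 (a = (2*6)*6 = 12*6 = 72)
a² = 72² = 5184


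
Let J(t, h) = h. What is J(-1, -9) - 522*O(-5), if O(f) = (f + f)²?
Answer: -52209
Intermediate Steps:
O(f) = 4*f² (O(f) = (2*f)² = 4*f²)
J(-1, -9) - 522*O(-5) = -9 - 522*4*(-5)² = -9 - 522*4*25 = -9 - 522*100 = -9 - 87*600 = -9 - 52200 = -52209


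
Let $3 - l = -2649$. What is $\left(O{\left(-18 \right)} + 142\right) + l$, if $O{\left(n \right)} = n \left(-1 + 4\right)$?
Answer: $2740$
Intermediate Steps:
$l = 2652$ ($l = 3 - -2649 = 3 + 2649 = 2652$)
$O{\left(n \right)} = 3 n$ ($O{\left(n \right)} = n 3 = 3 n$)
$\left(O{\left(-18 \right)} + 142\right) + l = \left(3 \left(-18\right) + 142\right) + 2652 = \left(-54 + 142\right) + 2652 = 88 + 2652 = 2740$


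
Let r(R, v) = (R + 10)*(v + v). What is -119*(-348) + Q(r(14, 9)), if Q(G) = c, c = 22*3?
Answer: 41478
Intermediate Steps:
r(R, v) = 2*v*(10 + R) (r(R, v) = (10 + R)*(2*v) = 2*v*(10 + R))
c = 66
Q(G) = 66
-119*(-348) + Q(r(14, 9)) = -119*(-348) + 66 = 41412 + 66 = 41478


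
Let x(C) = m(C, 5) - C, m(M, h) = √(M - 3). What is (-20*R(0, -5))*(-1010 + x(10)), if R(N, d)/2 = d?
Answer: -204000 + 200*√7 ≈ -2.0347e+5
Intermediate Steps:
R(N, d) = 2*d
m(M, h) = √(-3 + M)
x(C) = √(-3 + C) - C
(-20*R(0, -5))*(-1010 + x(10)) = (-40*(-5))*(-1010 + (√(-3 + 10) - 1*10)) = (-20*(-10))*(-1010 + (√7 - 10)) = 200*(-1010 + (-10 + √7)) = 200*(-1020 + √7) = -204000 + 200*√7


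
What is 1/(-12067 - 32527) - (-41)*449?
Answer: 820930945/44594 ≈ 18409.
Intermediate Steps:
1/(-12067 - 32527) - (-41)*449 = 1/(-44594) - 1*(-18409) = -1/44594 + 18409 = 820930945/44594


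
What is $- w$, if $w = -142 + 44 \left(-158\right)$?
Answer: $7094$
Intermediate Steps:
$w = -7094$ ($w = -142 - 6952 = -7094$)
$- w = \left(-1\right) \left(-7094\right) = 7094$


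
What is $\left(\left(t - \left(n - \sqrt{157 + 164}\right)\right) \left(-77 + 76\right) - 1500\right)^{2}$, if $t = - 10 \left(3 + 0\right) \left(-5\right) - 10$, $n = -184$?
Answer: $\left(1824 + \sqrt{321}\right)^{2} \approx 3.3927 \cdot 10^{6}$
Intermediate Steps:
$t = 140$ ($t = - 10 \cdot 3 \left(-5\right) - 10 = \left(-10\right) \left(-15\right) - 10 = 150 - 10 = 140$)
$\left(\left(t - \left(n - \sqrt{157 + 164}\right)\right) \left(-77 + 76\right) - 1500\right)^{2} = \left(\left(140 + \left(\sqrt{157 + 164} - -184\right)\right) \left(-77 + 76\right) - 1500\right)^{2} = \left(\left(140 + \left(\sqrt{321} + 184\right)\right) \left(-1\right) - 1500\right)^{2} = \left(\left(140 + \left(184 + \sqrt{321}\right)\right) \left(-1\right) - 1500\right)^{2} = \left(\left(324 + \sqrt{321}\right) \left(-1\right) - 1500\right)^{2} = \left(\left(-324 - \sqrt{321}\right) - 1500\right)^{2} = \left(-1824 - \sqrt{321}\right)^{2}$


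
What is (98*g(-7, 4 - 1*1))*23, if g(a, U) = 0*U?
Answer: 0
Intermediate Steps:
g(a, U) = 0
(98*g(-7, 4 - 1*1))*23 = (98*0)*23 = 0*23 = 0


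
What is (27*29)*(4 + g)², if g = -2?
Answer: 3132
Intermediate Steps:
(27*29)*(4 + g)² = (27*29)*(4 - 2)² = 783*2² = 783*4 = 3132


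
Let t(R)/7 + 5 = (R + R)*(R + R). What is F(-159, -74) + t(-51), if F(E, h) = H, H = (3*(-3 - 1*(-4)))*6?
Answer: 72811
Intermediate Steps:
t(R) = -35 + 28*R² (t(R) = -35 + 7*((R + R)*(R + R)) = -35 + 7*((2*R)*(2*R)) = -35 + 7*(4*R²) = -35 + 28*R²)
H = 18 (H = (3*(-3 + 4))*6 = (3*1)*6 = 3*6 = 18)
F(E, h) = 18
F(-159, -74) + t(-51) = 18 + (-35 + 28*(-51)²) = 18 + (-35 + 28*2601) = 18 + (-35 + 72828) = 18 + 72793 = 72811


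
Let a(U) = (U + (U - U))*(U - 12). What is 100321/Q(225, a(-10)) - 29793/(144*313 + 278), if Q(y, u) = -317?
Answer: -4559001731/14375950 ≈ -317.13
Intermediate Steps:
a(U) = U*(-12 + U) (a(U) = (U + 0)*(-12 + U) = U*(-12 + U))
100321/Q(225, a(-10)) - 29793/(144*313 + 278) = 100321/(-317) - 29793/(144*313 + 278) = 100321*(-1/317) - 29793/(45072 + 278) = -100321/317 - 29793/45350 = -4559001731/14375950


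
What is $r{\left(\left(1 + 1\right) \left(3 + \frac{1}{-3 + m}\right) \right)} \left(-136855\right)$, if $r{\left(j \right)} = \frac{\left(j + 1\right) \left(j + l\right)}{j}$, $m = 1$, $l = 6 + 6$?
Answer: $-2791842$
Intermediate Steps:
$l = 12$
$r{\left(j \right)} = \frac{\left(1 + j\right) \left(12 + j\right)}{j}$ ($r{\left(j \right)} = \frac{\left(j + 1\right) \left(j + 12\right)}{j} = \frac{\left(1 + j\right) \left(12 + j\right)}{j}$)
$r{\left(\left(1 + 1\right) \left(3 + \frac{1}{-3 + m}\right) \right)} \left(-136855\right) = \left(13 + \left(1 + 1\right) \left(3 + \frac{1}{-3 + 1}\right) + \frac{12}{\left(1 + 1\right) \left(3 + \frac{1}{-3 + 1}\right)}\right) \left(-136855\right) = \left(13 + 2 \left(3 + \frac{1}{-2}\right) + \frac{12}{2 \left(3 + \frac{1}{-2}\right)}\right) \left(-136855\right) = \left(13 + 2 \left(3 - \frac{1}{2}\right) + \frac{12}{2 \left(3 - \frac{1}{2}\right)}\right) \left(-136855\right) = \left(13 + 2 \cdot \frac{5}{2} + \frac{12}{2 \cdot \frac{5}{2}}\right) \left(-136855\right) = \left(13 + 5 + \frac{12}{5}\right) \left(-136855\right) = \frac{102}{5} \left(-136855\right) = -2791842$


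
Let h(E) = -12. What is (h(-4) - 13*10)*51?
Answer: -7242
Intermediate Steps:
(h(-4) - 13*10)*51 = (-12 - 13*10)*51 = (-12 - 130)*51 = -142*51 = -7242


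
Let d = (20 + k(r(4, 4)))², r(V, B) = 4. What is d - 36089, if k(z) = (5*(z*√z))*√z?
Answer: -26089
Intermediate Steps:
k(z) = 5*z² (k(z) = (5*z^(3/2))*√z = 5*z²)
d = 10000 (d = (20 + 5*4²)² = (20 + 5*16)² = (20 + 80)² = 100² = 10000)
d - 36089 = 10000 - 36089 = -26089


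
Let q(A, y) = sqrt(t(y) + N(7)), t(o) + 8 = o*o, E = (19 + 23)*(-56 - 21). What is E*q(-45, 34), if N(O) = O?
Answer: -3234*sqrt(1155) ≈ -1.0991e+5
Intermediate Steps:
E = -3234 (E = 42*(-77) = -3234)
t(o) = -8 + o**2 (t(o) = -8 + o*o = -8 + o**2)
q(A, y) = sqrt(-1 + y**2) (q(A, y) = sqrt((-8 + y**2) + 7) = sqrt(-1 + y**2))
E*q(-45, 34) = -3234*sqrt(-1 + 34**2) = -3234*sqrt(-1 + 1156) = -3234*sqrt(1155)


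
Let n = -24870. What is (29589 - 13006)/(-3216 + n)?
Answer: -16583/28086 ≈ -0.59044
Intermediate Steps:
(29589 - 13006)/(-3216 + n) = (29589 - 13006)/(-3216 - 24870) = 16583/(-28086) = 16583*(-1/28086) = -16583/28086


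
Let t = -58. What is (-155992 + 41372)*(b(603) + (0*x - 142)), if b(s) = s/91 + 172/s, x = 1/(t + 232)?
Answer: 849644247100/54873 ≈ 1.5484e+7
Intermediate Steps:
x = 1/174 (x = 1/(-58 + 232) = 1/174 ≈ 0.0057471)
b(s) = 172/s + s/91 (b(s) = s*(1/91) + 172/s = s/91 + 172/s = 172/s + s/91)
(-155992 + 41372)*(b(603) + (0*x - 142)) = (-155992 + 41372)*((172/603 + (1/91)*603) + (0*(1/174) - 142)) = -114620*((172*(1/603) + 603/91) + (0 - 142)) = -114620*((172/603 + 603/91) - 142) = -114620*(379261/54873 - 142) = -114620*(-7412705/54873) = 849644247100/54873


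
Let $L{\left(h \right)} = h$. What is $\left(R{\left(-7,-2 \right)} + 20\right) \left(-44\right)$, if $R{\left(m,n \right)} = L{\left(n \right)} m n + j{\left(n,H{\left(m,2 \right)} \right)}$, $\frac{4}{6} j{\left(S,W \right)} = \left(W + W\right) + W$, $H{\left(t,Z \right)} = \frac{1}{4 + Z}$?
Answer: $319$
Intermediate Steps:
$j{\left(S,W \right)} = \frac{9 W}{2}$ ($j{\left(S,W \right)} = \frac{3 \left(\left(W + W\right) + W\right)}{2} = \frac{3 \left(2 W + W\right)}{2} = \frac{3 \cdot 3 W}{2} = \frac{9 W}{2}$)
$R{\left(m,n \right)} = \frac{3}{4} + m n^{2}$ ($R{\left(m,n \right)} = n m n + \frac{9}{2 \left(4 + 2\right)} = m n n + \frac{9}{2 \cdot 6} = m n^{2} + \frac{9}{2} \cdot \frac{1}{6} = m n^{2} + \frac{3}{4} = \frac{3}{4} + m n^{2}$)
$\left(R{\left(-7,-2 \right)} + 20\right) \left(-44\right) = \left(\left(\frac{3}{4} - 7 \left(-2\right)^{2}\right) + 20\right) \left(-44\right) = \left(\left(\frac{3}{4} - 28\right) + 20\right) \left(-44\right) = \left(- \frac{109}{4} + 20\right) \left(-44\right) = \left(- \frac{29}{4}\right) \left(-44\right) = 319$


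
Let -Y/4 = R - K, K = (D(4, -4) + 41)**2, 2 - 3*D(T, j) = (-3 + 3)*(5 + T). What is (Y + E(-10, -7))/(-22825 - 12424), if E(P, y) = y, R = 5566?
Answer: 137939/317241 ≈ 0.43481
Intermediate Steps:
D(T, j) = 2/3 (D(T, j) = 2/3 - (-3 + 3)*(5 + T)/3 = 2/3 - 0*(5 + T) = 2/3 - 1/3*0 = 2/3 + 0 = 2/3)
K = 15625/9 (K = (2/3 + 41)**2 = (125/3)**2 = 15625/9 ≈ 1736.1)
Y = -137876/9 (Y = -4*(5566 - 1*15625/9) = -4*(5566 - 15625/9) = -4*34469/9 = -137876/9 ≈ -15320.)
(Y + E(-10, -7))/(-22825 - 12424) = (-137876/9 - 7)/(-22825 - 12424) = -137939/9/(-35249) = -137939/9*(-1/35249) = 137939/317241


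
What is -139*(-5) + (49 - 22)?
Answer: 722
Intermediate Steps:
-139*(-5) + (49 - 22) = 695 + 27 = 722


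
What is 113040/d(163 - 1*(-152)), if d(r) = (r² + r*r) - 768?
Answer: 18840/32947 ≈ 0.57183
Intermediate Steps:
d(r) = -768 + 2*r² (d(r) = (r² + r²) - 768 = 2*r² - 768 = -768 + 2*r²)
113040/d(163 - 1*(-152)) = 113040/(-768 + 2*(163 - 1*(-152))²) = 113040/(-768 + 2*(163 + 152)²) = 113040/(-768 + 2*315²) = 113040/(-768 + 2*99225) = 113040/(-768 + 198450) = 113040/197682 = 113040*(1/197682) = 18840/32947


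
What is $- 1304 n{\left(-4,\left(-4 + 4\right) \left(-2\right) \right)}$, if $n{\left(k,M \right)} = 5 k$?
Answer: $26080$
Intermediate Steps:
$- 1304 n{\left(-4,\left(-4 + 4\right) \left(-2\right) \right)} = - 1304 \cdot 5 \left(-4\right) = \left(-1304\right) \left(-20\right) = 26080$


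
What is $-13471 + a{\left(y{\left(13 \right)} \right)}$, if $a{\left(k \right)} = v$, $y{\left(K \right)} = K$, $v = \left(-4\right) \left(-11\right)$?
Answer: $-13427$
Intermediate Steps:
$v = 44$
$a{\left(k \right)} = 44$
$-13471 + a{\left(y{\left(13 \right)} \right)} = -13471 + 44 = -13427$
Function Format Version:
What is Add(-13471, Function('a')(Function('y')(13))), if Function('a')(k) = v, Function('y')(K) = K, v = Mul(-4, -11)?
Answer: -13427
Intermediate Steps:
v = 44
Function('a')(k) = 44
Add(-13471, Function('a')(Function('y')(13))) = Add(-13471, 44) = -13427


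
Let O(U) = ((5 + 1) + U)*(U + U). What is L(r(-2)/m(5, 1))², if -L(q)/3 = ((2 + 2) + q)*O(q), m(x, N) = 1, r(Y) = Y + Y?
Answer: 0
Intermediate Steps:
r(Y) = 2*Y
O(U) = 2*U*(6 + U) (O(U) = (6 + U)*(2*U) = 2*U*(6 + U))
L(q) = -6*q*(4 + q)*(6 + q) (L(q) = -3*((2 + 2) + q)*2*q*(6 + q) = -3*(4 + q)*2*q*(6 + q) = -6*q*(4 + q)*(6 + q))
L(r(-2)/m(5, 1))² = (-6*(2*(-2))/1*(4 + (2*(-2))/1)*(6 + (2*(-2))/1))² = (-6*(-4*1)*(4 - 4*1)*(6 - 4*1))² = (-6*(-4)*(4 - 4)*(6 - 4))² = (-6*(-4)*0*2)² = 0² = 0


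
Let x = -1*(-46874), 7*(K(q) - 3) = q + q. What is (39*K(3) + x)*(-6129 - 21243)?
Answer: -9010068612/7 ≈ -1.2872e+9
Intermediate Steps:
K(q) = 3 + 2*q/7 (K(q) = 3 + (q + q)/7 = 3 + (2*q)/7 = 3 + 2*q/7)
x = 46874
(39*K(3) + x)*(-6129 - 21243) = (39*(3 + (2/7)*3) + 46874)*(-6129 - 21243) = (39*(3 + 6/7) + 46874)*(-27372) = (39*(27/7) + 46874)*(-27372) = (1053/7 + 46874)*(-27372) = (329171/7)*(-27372) = -9010068612/7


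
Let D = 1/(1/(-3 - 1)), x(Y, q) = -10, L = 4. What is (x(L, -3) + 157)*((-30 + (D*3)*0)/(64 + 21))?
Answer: -882/17 ≈ -51.882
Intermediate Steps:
D = -4 (D = 1/(1/(-4)) = 1/(-¼) = -4)
(x(L, -3) + 157)*((-30 + (D*3)*0)/(64 + 21)) = (-10 + 157)*((-30 - 4*3*0)/(64 + 21)) = 147*((-30 - 12*0)/85) = 147*((-30 + 0)*(1/85)) = 147*(-30*1/85) = 147*(-6/17) = -882/17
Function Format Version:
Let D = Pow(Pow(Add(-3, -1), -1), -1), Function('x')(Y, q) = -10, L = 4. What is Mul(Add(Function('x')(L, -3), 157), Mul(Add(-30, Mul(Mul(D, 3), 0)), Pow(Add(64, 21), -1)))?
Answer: Rational(-882, 17) ≈ -51.882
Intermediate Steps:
D = -4 (D = Pow(Pow(-4, -1), -1) = Pow(Rational(-1, 4), -1) = -4)
Mul(Add(Function('x')(L, -3), 157), Mul(Add(-30, Mul(Mul(D, 3), 0)), Pow(Add(64, 21), -1))) = Mul(Add(-10, 157), Mul(Add(-30, Mul(Mul(-4, 3), 0)), Pow(Add(64, 21), -1))) = Mul(147, Mul(Add(-30, Mul(-12, 0)), Pow(85, -1))) = Mul(147, Mul(Add(-30, 0), Rational(1, 85))) = Mul(147, Mul(-30, Rational(1, 85))) = Mul(147, Rational(-6, 17)) = Rational(-882, 17)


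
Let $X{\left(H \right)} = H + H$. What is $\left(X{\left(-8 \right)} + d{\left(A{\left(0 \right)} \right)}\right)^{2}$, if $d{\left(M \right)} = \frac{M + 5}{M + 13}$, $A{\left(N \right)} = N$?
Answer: $\frac{41209}{169} \approx 243.84$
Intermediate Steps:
$X{\left(H \right)} = 2 H$
$d{\left(M \right)} = \frac{5 + M}{13 + M}$
$\left(X{\left(-8 \right)} + d{\left(A{\left(0 \right)} \right)}\right)^{2} = \left(2 \left(-8\right) + \frac{5 + 0}{13 + 0}\right)^{2} = \left(-16 + \frac{1}{13} \cdot 5\right)^{2} = \left(-16 + \frac{5}{13}\right)^{2} = \left(- \frac{203}{13}\right)^{2} = \frac{41209}{169}$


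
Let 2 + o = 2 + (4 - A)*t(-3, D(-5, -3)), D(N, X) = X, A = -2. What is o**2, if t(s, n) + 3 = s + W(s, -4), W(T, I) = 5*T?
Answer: 15876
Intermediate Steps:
t(s, n) = -3 + 6*s (t(s, n) = -3 + (s + 5*s) = -3 + 6*s)
o = -126 (o = -2 + (2 + (4 - 1*(-2))*(-3 + 6*(-3))) = -2 + (2 + (4 + 2)*(-3 - 18)) = -2 + (2 + 6*(-21)) = -2 + (2 - 126) = -2 - 124 = -126)
o**2 = (-126)**2 = 15876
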